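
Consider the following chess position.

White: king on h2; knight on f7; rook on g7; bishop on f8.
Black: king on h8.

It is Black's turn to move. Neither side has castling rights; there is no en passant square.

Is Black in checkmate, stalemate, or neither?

checkmate

Black to move; black king on h8.
In check: yes, from the white knight on f7.
King squares — g7: attacked by Bf8; h7: attacked by Rg7; g8: attacked by Rg7.
Legal moves for Black: none.
In check with no legal moves → checkmate.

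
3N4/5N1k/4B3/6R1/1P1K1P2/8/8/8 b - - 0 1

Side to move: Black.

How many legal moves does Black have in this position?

0

Black to move; king on h7.
In check: no.
Legal moves: none.
Count: 0.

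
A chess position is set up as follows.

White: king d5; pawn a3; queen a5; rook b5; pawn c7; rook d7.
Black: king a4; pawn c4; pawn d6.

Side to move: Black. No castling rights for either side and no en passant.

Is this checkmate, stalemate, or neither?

Black to move; black king on a4.
In check: yes, from the white queen on a5.
King squares — a3: attacked by Qa5; b3: attacked by Rb5; b4: attacked by Pa3; a5: attacked by Rb5; b5: attacked by Qa5.
Legal moves for Black: none.
In check with no legal moves → checkmate.

checkmate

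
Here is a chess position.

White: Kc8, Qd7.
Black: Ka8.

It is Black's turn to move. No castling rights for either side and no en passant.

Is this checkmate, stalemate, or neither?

stalemate

Black to move; black king on a8.
In check: no.
King squares — a7: attacked by Qd7; b7: attacked by Qd7; b8: attacked by Kc8.
Legal moves for Black: none.
Not in check and no legal moves → stalemate.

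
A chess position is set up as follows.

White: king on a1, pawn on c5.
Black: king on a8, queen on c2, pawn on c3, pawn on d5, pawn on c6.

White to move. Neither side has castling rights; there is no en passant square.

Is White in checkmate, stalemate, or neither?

stalemate

White to move; white king on a1.
In check: no.
King squares — b1: attacked by Qc2; a2: attacked by Qc2; b2: attacked by Qc2.
Legal moves for White: none.
Not in check and no legal moves → stalemate.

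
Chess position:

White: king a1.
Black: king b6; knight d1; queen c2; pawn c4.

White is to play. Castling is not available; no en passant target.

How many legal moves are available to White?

0

White to move; king on a1.
In check: no.
Legal moves: none.
Count: 0.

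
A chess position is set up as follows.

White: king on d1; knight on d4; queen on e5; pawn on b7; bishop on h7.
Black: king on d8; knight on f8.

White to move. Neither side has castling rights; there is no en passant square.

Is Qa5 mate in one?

no

After Qa5: black king on d8; in check: yes, from the white queen on a5.
Black has 3 legal replies: Ke8, Ke7, Kd7.
In check but a legal move exists → not checkmate.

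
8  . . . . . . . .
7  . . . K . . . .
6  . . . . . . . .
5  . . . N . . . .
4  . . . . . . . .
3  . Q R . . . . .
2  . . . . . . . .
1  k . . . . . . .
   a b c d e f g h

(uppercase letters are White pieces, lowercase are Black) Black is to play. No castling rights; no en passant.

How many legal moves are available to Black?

0

Black to move; king on a1.
In check: no.
Legal moves: none.
Count: 0.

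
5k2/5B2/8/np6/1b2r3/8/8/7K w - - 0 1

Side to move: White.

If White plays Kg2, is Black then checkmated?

After Kg2: black king on f8; in check: no.
Black is not in check, so this cannot be checkmate.

no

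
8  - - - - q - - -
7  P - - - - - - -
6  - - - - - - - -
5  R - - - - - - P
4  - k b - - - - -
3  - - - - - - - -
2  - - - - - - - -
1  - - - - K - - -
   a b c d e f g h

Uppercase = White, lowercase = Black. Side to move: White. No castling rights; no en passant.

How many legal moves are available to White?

4

White to move; king on e1.
In check: yes, from the black queen on e8.
Legal moves: Kf2, Kd2, Kd1, Re5.
Count: 4.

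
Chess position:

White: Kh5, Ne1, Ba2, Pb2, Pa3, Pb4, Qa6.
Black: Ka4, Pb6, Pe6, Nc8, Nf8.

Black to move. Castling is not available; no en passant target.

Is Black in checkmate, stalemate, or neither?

Black to move; black king on a4.
In check: yes, from the white queen on a6.
King squares — a3: attacked by Pb2; b3: attacked by Ba2; b4: attacked by Pa3; a5: attacked by Pb4; b5: attacked by Qa6.
Legal moves for Black: none.
In check with no legal moves → checkmate.

checkmate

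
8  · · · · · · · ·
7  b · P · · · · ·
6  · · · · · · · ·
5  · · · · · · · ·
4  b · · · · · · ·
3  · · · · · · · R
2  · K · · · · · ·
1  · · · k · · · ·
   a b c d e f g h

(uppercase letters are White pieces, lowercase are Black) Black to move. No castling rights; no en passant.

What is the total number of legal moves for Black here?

16

Black to move; king on d1.
In check: no.
Legal moves: Bb8, Bb6, Bc5, Bd4+, Be3, Bf2, Bg1, Be8, Bd7, Bc6, Bb5, Bb3, Bc2, Ke2, Kd2, Ke1.
Count: 16.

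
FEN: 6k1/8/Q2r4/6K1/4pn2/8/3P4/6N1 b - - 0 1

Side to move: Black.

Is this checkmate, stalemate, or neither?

neither

Black to move; black king on g8.
In check: no.
Legal moves for Black include: Kh8, Kf8, Kh7, Kg7, Kf7, Rd8, Rd7, Rh6, Rg6+, Rf6, Re6, Rc6, Rb6, Rxa6, Rd5+, Rd4, Rd3, Rxd2, ... (list truncated; more exist).
Black has legal moves and is not in check → neither.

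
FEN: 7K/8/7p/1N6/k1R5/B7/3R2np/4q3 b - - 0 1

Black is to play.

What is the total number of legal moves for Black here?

Black to move; king on a4.
In check: yes, from the white rook on c4.
Legal moves: Kxb5, Ka5, Kb3.
Count: 3.

3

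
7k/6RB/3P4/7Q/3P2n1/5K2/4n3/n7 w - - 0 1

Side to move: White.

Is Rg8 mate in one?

yes

After Rg8: black king on h8; in check: yes, from the white rook on g8.
King squares — g7: attacked by Rg8; h7: attacked by Qh5; g8: attacked by Bh7.
Black has no legal moves → checkmate.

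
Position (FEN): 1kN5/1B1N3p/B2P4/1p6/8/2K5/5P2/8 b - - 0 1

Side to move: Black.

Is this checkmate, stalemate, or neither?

checkmate

Black to move; black king on b8.
In check: yes, from the white knight on d7.
King squares — a7: attacked by Nc8; b7: attacked by Ba6; c7: attacked by Pd6; a8: attacked by Bb7; c8: attacked by Bb7.
Legal moves for Black: none.
In check with no legal moves → checkmate.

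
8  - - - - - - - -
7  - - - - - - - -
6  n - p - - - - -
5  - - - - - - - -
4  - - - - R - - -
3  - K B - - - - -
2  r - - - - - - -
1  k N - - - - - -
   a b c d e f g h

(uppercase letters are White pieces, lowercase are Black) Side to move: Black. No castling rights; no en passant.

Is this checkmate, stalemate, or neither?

neither

Black to move; black king on a1.
In check: yes, from the white bishop on c3.
Legal moves for Black: Kxb1, Rb2+.
Black is in check but has 2 legal moves → neither.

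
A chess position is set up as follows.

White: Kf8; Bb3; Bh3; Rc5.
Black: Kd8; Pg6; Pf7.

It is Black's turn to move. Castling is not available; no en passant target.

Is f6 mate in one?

After f6: white king on f8; in check: no.
White is not in check, so this cannot be checkmate.

no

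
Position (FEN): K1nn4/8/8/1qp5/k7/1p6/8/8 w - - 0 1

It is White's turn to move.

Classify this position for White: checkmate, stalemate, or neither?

stalemate

White to move; white king on a8.
In check: no.
King squares — a7: attacked by Nc8; b7: attacked by Qb5; b8: attacked by Qb5.
Legal moves for White: none.
Not in check and no legal moves → stalemate.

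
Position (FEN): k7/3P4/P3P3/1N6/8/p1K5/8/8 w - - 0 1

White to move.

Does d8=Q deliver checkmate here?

yes

After d8=Q: black king on a8; in check: yes, from the white queen on d8.
King squares — a7: attacked by Nb5; b7: attacked by Pa6; b8: attacked by Qd8.
Black has no legal moves → checkmate.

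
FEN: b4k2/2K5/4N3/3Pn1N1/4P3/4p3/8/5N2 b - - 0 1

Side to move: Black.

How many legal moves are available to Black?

Black to move; king on f8.
In check: yes, from the white knight on e6.
Legal moves: Kg8, Ke8, Ke7.
Count: 3.

3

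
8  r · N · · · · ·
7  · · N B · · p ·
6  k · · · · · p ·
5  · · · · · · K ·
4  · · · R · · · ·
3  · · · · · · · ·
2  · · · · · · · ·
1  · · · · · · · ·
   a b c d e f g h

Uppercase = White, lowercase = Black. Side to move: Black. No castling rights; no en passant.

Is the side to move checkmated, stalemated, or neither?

Black to move; black king on a6.
In check: yes, from the white knight on c7.
Legal moves for Black: Kb7, Ka5.
Black is in check but has 2 legal moves → neither.

neither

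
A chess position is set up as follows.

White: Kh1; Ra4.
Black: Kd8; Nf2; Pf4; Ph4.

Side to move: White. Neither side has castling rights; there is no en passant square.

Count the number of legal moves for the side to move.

White to move; king on h1.
In check: yes, from the black knight on f2.
Legal moves: Kh2, Kg2, Kg1.
Count: 3.

3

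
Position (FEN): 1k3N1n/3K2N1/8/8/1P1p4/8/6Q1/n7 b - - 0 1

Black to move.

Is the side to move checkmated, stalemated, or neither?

neither

Black to move; black king on b8.
In check: no.
Legal moves for Black: Nf7, Ng6, Ka7, Nb3, Nc2, d3.
Black has 6 legal moves and is not in check → neither.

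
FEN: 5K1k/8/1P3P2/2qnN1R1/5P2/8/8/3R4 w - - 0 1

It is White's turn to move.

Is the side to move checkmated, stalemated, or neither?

White to move; white king on f8.
In check: yes, from the black queen on c5.
King squares — e7: attacked by Qc5; f7: available; g7: attacked by Kh8; e8: available; g8: attacked by Kh8.
Legal moves for White: Ke8, Kf7.
White is in check but has 2 legal moves → neither.

neither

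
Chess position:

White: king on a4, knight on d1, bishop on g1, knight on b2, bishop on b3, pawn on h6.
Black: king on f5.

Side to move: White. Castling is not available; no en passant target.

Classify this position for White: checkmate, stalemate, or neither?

White to move; white king on a4.
In check: no.
Legal moves for White include: Kb5, Ka5, Kb4, Ka3, Bg8, Bf7, Be6+, Bd5, Bc4, Bc2+, Ba2, Nc4, Nd3, Ba7, Bb6, Bc5, Bd4, Be3, ... (list truncated; more exist).
White has legal moves and is not in check → neither.

neither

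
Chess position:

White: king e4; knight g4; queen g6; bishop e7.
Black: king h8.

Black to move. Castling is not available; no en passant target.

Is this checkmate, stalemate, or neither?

Black to move; black king on h8.
In check: no.
King squares — g7: attacked by Qg6; h7: attacked by Qg6; g8: attacked by Qg6.
Legal moves for Black: none.
Not in check and no legal moves → stalemate.

stalemate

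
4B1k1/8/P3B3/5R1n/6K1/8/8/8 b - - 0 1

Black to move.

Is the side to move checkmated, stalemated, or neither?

neither

Black to move; black king on g8.
In check: yes, from the white bishop on e6.
King squares — f7: attacked by Rf5; g7: available; h7: available; f8: attacked by Rf5; h8: available.
Legal moves for Black: Kh8, Kh7, Kg7.
Black is in check but has 3 legal moves → neither.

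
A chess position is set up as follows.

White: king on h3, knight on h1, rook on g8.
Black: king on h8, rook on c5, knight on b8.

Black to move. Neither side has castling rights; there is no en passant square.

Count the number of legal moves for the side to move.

Black to move; king on h8.
In check: yes, from the white rook on g8.
Legal moves: Kxg8, Kh7.
Count: 2.

2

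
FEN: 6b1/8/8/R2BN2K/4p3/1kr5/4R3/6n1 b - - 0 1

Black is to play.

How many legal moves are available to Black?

3

Black to move; king on b3.
In check: yes, from the white bishop on d5.
Legal moves: Kb4, Bxd5, Rc4.
Count: 3.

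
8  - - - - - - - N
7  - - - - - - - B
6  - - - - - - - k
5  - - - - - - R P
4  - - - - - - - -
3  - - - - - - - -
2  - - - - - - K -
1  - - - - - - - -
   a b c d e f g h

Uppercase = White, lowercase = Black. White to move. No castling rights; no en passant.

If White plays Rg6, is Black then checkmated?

no

After Rg6: black king on h6; in check: yes, from the white rook on g6.
Black has 2 legal replies: Kxh7, Kxh5.
In check but a legal move exists → not checkmate.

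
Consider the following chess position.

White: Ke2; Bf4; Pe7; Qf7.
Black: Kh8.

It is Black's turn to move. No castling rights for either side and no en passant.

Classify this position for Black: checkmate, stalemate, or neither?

stalemate

Black to move; black king on h8.
In check: no.
King squares — g7: attacked by Qf7; h7: attacked by Qf7; g8: attacked by Qf7.
Legal moves for Black: none.
Not in check and no legal moves → stalemate.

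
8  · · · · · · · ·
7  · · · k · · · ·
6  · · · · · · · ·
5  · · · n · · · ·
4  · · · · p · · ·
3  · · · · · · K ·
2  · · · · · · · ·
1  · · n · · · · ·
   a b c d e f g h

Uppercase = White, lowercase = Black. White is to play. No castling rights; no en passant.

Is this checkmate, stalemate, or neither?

neither

White to move; white king on g3.
In check: no.
Legal moves for White: Kh4, Kg4, Kh3, Kh2, Kg2, Kf2.
White has 6 legal moves and is not in check → neither.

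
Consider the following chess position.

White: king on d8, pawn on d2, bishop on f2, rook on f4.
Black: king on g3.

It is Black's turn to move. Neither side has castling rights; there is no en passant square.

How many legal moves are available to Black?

4

Black to move; king on g3.
In check: yes, from the white bishop on f2.
Legal moves: Kxf4, Kh3, Kh2, Kg2.
Count: 4.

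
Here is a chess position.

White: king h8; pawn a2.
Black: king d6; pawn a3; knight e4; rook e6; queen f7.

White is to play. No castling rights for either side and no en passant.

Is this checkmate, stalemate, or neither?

White to move; white king on h8.
In check: no.
King squares — g7: attacked by Qf7; h7: attacked by Qf7; g8: attacked by Qf7.
Legal moves for White: none.
Not in check and no legal moves → stalemate.

stalemate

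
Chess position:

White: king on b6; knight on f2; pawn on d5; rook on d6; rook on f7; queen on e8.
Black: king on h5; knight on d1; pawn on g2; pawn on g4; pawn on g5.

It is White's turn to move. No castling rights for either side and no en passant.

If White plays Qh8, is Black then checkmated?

After Qh8: black king on h5; in check: yes, from the white queen on h8.
King squares — g4: own pawn; h4: attacked by Qh8; g5: own pawn; g6: attacked by Rd6; h6: attacked by Rd6.
Black has no legal moves → checkmate.

yes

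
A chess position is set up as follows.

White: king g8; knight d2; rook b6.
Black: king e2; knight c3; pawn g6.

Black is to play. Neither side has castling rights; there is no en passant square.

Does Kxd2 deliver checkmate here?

no

After Kxd2: white king on g8; in check: no.
White is not in check, so this cannot be checkmate.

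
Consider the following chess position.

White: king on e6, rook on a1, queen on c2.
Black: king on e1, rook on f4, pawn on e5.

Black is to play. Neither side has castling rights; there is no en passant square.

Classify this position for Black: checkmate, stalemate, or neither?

checkmate

Black to move; black king on e1.
In check: yes, from the white rook on a1.
King squares — d1: attacked by Ra1; f1: attacked by Ra1; d2: attacked by Qc2; e2: attacked by Qc2; f2: attacked by Qc2.
Legal moves for Black: none.
In check with no legal moves → checkmate.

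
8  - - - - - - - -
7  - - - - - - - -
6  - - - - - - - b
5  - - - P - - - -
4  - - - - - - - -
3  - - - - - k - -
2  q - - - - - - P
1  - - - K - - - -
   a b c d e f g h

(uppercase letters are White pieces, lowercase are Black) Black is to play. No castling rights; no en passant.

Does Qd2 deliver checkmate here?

yes

After Qd2: white king on d1; in check: yes, from the black queen on d2.
King squares — c1: attacked by Qd2; e1: attacked by Qd2; c2: attacked by Qd2; d2: attacked by Bh6; e2: attacked by Qd2.
White has no legal moves → checkmate.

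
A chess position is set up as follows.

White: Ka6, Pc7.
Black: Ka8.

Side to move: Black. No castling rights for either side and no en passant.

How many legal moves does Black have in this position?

Black to move; king on a8.
In check: no.
Legal moves: none.
Count: 0.

0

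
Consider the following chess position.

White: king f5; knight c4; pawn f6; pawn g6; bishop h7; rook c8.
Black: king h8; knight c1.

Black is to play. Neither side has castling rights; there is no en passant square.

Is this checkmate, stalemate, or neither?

Black to move; black king on h8.
In check: yes, from the white rook on c8.
King squares — g7: attacked by Pf6; h7: attacked by Pg6; g8: attacked by Bh7.
Legal moves for Black: none.
In check with no legal moves → checkmate.

checkmate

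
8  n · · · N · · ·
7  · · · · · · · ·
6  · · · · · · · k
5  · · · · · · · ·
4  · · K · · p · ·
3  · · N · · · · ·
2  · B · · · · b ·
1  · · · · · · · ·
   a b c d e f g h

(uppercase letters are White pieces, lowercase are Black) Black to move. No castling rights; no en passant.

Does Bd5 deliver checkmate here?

After Bd5: white king on c4; in check: yes, from the black bishop on d5.
White has 7 legal replies: Kxd5, Kc5, Kb5, Kd4, Kb4, Kd3, Nxd5.
In check but a legal move exists → not checkmate.

no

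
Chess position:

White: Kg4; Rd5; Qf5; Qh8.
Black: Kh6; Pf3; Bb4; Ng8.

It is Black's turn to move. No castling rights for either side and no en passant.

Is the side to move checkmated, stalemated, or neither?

checkmate

Black to move; black king on h6.
In check: yes, from the white queen on h8.
King squares — g5: attacked by Kg4; h5: attacked by Kg4; g6: attacked by Qf5; g7: attacked by Qh8; h7: attacked by Qf5.
Legal moves for Black: none.
In check with no legal moves → checkmate.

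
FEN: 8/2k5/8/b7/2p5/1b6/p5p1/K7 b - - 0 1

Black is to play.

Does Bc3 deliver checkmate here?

yes

After Bc3: white king on a1; in check: yes, from the black bishop on c3.
King squares — b1: attacked by Pa2; a2: attacked by Bb3; b2: attacked by Bc3.
White has no legal moves → checkmate.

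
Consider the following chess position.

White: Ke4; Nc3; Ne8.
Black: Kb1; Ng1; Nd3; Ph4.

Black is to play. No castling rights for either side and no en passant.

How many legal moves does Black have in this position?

Black to move; king on b1.
In check: yes, from the white knight on c3.
Legal moves: Kc2, Kb2, Kc1, Ka1.
Count: 4.

4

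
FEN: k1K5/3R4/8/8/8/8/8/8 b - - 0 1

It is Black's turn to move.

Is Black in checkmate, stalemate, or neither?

stalemate

Black to move; black king on a8.
In check: no.
King squares — a7: attacked by Rd7; b7: attacked by Rd7; b8: attacked by Kc8.
Legal moves for Black: none.
Not in check and no legal moves → stalemate.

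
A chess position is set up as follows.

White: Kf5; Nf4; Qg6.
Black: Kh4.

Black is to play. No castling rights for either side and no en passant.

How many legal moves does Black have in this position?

0

Black to move; king on h4.
In check: no.
Legal moves: none.
Count: 0.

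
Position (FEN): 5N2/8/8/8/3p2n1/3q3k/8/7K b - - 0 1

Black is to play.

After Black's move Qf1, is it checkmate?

After Qf1: white king on h1; in check: yes, from the black queen on f1.
King squares — g1: attacked by Qf1; g2: attacked by Qf1; h2: attacked by Kh3.
White has no legal moves → checkmate.

yes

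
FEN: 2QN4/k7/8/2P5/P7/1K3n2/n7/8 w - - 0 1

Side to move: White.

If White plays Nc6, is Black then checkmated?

After Nc6: black king on a7; in check: yes, from the white knight on c6.
King squares — a6: attacked by Qc8; b6: attacked by Pc5; b7: attacked by Qc8; a8: attacked by Qc8; b8: attacked by Nc6.
Black has no legal moves → checkmate.

yes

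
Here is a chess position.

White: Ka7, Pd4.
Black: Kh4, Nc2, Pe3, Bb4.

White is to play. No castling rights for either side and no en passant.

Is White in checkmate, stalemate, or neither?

White to move; white king on a7.
In check: no.
Legal moves for White: Kb8, Ka8, Kb7, Kb6, Ka6, d5.
White has 6 legal moves and is not in check → neither.

neither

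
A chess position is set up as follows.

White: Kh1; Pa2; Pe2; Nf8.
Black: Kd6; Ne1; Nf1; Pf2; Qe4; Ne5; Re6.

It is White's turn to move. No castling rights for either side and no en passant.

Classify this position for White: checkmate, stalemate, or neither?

checkmate

White to move; white king on h1.
In check: yes, from the black queen on e4.
King squares — g1: attacked by Pf2; g2: attacked by Ne1; h2: attacked by Nf1.
Legal moves for White: none.
In check with no legal moves → checkmate.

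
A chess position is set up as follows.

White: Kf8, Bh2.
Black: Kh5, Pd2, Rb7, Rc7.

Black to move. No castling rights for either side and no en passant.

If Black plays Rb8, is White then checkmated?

After Rb8: white king on f8; in check: yes, from the black rook on b8.
King squares — e7: attacked by Rc7; f7: attacked by Rc7; g7: attacked by Rc7; e8: attacked by Rb8; g8: attacked by Rb8.
White has no legal moves → checkmate.

yes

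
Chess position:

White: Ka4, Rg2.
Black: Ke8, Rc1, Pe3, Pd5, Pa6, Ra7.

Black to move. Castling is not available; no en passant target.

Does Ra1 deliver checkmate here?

After Ra1: white king on a4; in check: yes, from the black rook on a1.
White has 3 legal replies: Kb4, Kb3, Ra2.
In check but a legal move exists → not checkmate.

no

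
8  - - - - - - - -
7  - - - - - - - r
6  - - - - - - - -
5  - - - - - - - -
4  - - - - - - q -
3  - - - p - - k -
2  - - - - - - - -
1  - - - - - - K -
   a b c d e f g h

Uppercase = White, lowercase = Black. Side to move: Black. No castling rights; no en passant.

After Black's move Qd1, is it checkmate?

yes

After Qd1: white king on g1; in check: yes, from the black queen on d1.
King squares — f1: attacked by Qd1; h1: attacked by Qd1; f2: attacked by Kg3; g2: attacked by Kg3; h2: attacked by Kg3.
White has no legal moves → checkmate.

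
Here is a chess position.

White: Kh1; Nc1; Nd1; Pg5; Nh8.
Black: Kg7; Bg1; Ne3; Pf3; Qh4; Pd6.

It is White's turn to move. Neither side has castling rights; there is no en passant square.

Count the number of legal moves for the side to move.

1

White to move; king on h1.
In check: yes, from the black queen on h4.
Legal moves: Kxg1.
Count: 1.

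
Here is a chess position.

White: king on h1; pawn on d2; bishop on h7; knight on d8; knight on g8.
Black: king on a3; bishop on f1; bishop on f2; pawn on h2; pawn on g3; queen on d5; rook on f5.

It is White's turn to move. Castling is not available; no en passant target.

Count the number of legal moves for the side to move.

White to move; king on h1.
In check: yes, from the black queen on d5.
Legal moves: none.
Count: 0.

0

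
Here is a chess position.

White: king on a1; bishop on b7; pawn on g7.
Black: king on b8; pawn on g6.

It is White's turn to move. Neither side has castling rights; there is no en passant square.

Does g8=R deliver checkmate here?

After g8=R: black king on b8; in check: yes, from the white rook on g8.
Black has 3 legal replies: Kc7, Kxb7, Ka7.
In check but a legal move exists → not checkmate.

no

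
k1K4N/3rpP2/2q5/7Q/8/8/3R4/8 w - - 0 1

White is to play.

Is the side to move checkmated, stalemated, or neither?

checkmate

White to move; white king on c8.
In check: yes, from the black queen on c6.
King squares — b7: attacked by Qc6; c7: attacked by Qc6; d7: attacked by Qc6; b8: attacked by Ka8; d8: attacked by Rd7.
Legal moves for White: none.
In check with no legal moves → checkmate.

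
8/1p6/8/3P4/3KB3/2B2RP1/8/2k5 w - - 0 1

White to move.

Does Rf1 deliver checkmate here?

After Rf1: black king on c1; in check: yes, from the white rook on f1.
King squares — b1: attacked by Rf1; d1: attacked by Rf1; b2: attacked by Bc3; c2: attacked by Be4; d2: attacked by Bc3.
Black has no legal moves → checkmate.

yes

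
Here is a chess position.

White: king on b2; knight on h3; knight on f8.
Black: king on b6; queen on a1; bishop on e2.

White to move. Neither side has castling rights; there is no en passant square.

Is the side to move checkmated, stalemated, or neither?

White to move; white king on b2.
In check: yes, from the black queen on a1.
King squares — a1: available; b1: attacked by Qa1; c1: attacked by Qa1; a2: attacked by Qa1; c2: available; a3: attacked by Qa1; b3: available; c3: attacked by Qa1.
Legal moves for White: Kb3, Kc2, Kxa1.
White is in check but has 3 legal moves → neither.

neither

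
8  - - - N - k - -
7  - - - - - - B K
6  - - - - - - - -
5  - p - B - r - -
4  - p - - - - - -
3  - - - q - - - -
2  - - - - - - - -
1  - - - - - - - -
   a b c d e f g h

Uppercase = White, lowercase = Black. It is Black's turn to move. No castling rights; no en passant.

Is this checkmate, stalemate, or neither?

Black to move; black king on f8.
In check: yes, from the white bishop on g7.
Legal moves for Black: Ke8, Ke7.
Black is in check but has 2 legal moves → neither.

neither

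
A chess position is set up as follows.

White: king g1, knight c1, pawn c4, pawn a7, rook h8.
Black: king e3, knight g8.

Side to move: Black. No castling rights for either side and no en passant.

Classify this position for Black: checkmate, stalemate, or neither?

Black to move; black king on e3.
In check: no.
Legal moves for Black: Ne7, Nh6, Nf6, Kf4, Ke4, Kd4, Kf3, Kd2.
Black has 8 legal moves and is not in check → neither.

neither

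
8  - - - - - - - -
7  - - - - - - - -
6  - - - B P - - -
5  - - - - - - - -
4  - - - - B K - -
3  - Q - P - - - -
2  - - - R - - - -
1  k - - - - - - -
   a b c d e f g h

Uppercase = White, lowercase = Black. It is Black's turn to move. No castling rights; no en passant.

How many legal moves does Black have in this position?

0

Black to move; king on a1.
In check: no.
Legal moves: none.
Count: 0.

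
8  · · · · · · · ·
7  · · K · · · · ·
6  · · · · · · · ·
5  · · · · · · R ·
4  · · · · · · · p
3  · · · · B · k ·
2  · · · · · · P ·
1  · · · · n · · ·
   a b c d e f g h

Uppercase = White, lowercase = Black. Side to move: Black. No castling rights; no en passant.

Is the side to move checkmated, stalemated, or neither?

neither

Black to move; black king on g3.
In check: yes, from the white rook on g5.
Legal moves for Black: Kh2.
Black is in check but has 1 legal move → neither.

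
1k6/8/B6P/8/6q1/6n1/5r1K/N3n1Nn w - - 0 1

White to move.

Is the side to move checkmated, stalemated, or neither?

White to move; white king on h2.
In check: yes, from the black rook on f2.
King squares — g1: own knight; h1: attacked by Ng3; g2: attacked by Ne1; g3: attacked by Nh1; h3: attacked by Qg4.
Legal moves for White: none.
In check with no legal moves → checkmate.

checkmate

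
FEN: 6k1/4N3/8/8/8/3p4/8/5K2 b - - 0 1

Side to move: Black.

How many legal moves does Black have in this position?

Black to move; king on g8.
In check: yes, from the white knight on e7.
Legal moves: Kh8, Kf8, Kh7, Kg7, Kf7.
Count: 5.

5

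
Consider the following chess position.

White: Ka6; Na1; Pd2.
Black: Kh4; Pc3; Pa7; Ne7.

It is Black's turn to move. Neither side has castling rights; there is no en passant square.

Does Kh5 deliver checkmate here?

After Kh5: white king on a6; in check: no.
White is not in check, so this cannot be checkmate.

no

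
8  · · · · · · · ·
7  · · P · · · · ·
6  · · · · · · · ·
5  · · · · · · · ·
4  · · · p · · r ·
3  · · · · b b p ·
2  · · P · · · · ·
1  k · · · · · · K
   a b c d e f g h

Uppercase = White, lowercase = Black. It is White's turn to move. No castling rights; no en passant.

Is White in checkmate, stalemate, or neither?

checkmate

White to move; white king on h1.
In check: yes, from the black bishop on f3.
King squares — g1: attacked by Be3; g2: attacked by Bf3; h2: attacked by Pg3.
Legal moves for White: none.
In check with no legal moves → checkmate.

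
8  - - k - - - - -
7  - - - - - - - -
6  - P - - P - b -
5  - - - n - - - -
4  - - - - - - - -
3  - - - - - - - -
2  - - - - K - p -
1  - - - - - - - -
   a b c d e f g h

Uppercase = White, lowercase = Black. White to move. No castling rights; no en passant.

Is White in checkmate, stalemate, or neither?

neither

White to move; white king on e2.
In check: no.
Legal moves for White: Kf3, Kf2, Kd2, Ke1, Kd1, e7, b7+.
White has 7 legal moves and is not in check → neither.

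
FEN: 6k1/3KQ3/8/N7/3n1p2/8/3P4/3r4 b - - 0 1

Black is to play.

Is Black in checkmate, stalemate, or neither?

Black to move; black king on g8.
In check: no.
Legal moves for Black: Kh8, Ne6, Nc6, Nf5, Nb5, Nf3, Nb3, Ne2, Nc2, Rxd2, Rh1, Rg1, Rf1, Re1, Rc1, Rb1, Ra1, f3.
Black has 18 legal moves and is not in check → neither.

neither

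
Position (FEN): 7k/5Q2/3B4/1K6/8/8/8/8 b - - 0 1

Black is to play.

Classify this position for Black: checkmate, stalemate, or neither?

Black to move; black king on h8.
In check: no.
King squares — g7: attacked by Qf7; h7: attacked by Qf7; g8: attacked by Qf7.
Legal moves for Black: none.
Not in check and no legal moves → stalemate.

stalemate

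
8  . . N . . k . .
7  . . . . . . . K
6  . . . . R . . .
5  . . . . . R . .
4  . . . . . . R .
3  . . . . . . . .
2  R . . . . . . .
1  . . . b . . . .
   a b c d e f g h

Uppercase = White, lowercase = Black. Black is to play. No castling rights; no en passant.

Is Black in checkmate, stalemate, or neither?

Black to move; black king on f8.
In check: yes, from the white rook on f5.
King squares — e7: attacked by Re6; f7: attacked by Rf5; g7: attacked by Rg4; e8: attacked by Re6; g8: attacked by Rg4.
Legal moves for Black: none.
In check with no legal moves → checkmate.

checkmate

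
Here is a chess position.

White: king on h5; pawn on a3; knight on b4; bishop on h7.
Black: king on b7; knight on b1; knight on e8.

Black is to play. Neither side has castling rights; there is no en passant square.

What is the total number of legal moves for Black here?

13

Black to move; king on b7.
In check: no.
Legal moves: Ng7+, Nc7, Nf6+, Nd6, Kc8, Kb8, Ka8, Kc7, Ka7, Kb6, Nc3, Nxa3, Nd2.
Count: 13.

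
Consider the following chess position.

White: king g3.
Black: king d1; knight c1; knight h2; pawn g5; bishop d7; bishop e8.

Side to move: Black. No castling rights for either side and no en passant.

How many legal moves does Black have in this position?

Black to move; king on d1.
In check: no.
Legal moves: Bf7, Bg6, Bh5, Bc8, Be6, Bc6, Bf5, Bb5, Bg4, Ba4, Bh3, Ng4, Nf3, Nf1+, Ke2, Kd2, Kc2, Ke1, Nd3, Nb3, Ne2+, Na2, g4.
Count: 23.

23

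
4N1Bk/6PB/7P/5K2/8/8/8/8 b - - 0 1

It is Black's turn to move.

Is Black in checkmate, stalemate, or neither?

checkmate

Black to move; black king on h8.
In check: yes, from the white pawn on g7.
King squares — g7: attacked by Ph6; h7: attacked by Bg8; g8: attacked by Bh7.
Legal moves for Black: none.
In check with no legal moves → checkmate.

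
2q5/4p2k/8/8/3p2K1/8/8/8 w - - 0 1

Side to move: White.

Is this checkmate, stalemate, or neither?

neither

White to move; white king on g4.
In check: yes, from the black queen on c8.
Legal moves for White: Kh5, Kg5, Kh4, Kf4, Kg3, Kf3.
White is in check but has 6 legal moves → neither.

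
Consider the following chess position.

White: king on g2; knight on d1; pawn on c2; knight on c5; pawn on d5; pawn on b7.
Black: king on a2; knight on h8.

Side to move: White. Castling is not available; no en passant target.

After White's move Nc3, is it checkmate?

no

After Nc3: black king on a2; in check: yes, from the white knight on c3.
Black has 3 legal replies: Ka3, Kb2, Ka1.
In check but a legal move exists → not checkmate.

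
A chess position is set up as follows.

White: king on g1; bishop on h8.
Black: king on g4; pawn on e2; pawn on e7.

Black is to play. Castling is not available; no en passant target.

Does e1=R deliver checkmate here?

After e1=R: white king on g1; in check: yes, from the black rook on e1.
White has 3 legal replies: Kh2, Kg2, Kf2.
In check but a legal move exists → not checkmate.

no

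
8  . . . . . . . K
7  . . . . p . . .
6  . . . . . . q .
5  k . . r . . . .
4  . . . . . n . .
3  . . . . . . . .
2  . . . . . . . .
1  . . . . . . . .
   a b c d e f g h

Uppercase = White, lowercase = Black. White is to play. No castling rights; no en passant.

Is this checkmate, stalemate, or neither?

White to move; white king on h8.
In check: no.
King squares — g7: attacked by Qg6; h7: attacked by Qg6; g8: attacked by Qg6.
Legal moves for White: none.
Not in check and no legal moves → stalemate.

stalemate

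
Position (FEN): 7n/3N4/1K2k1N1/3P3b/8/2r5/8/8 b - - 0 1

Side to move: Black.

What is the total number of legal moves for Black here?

Black to move; king on e6.
In check: yes, from the white pawn on d5.
Legal moves: Kf7, Kxd7, Kd6, Kf5, Kxd5.
Count: 5.

5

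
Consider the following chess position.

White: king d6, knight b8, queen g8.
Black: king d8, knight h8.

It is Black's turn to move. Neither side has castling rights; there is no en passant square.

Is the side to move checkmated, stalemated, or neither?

Black to move; black king on d8.
In check: yes, from the white queen on g8.
King squares — c7: attacked by Kd6; d7: attacked by Kd6; e7: attacked by Kd6; c8: attacked by Qg8; e8: attacked by Qg8.
Legal moves for Black: none.
In check with no legal moves → checkmate.

checkmate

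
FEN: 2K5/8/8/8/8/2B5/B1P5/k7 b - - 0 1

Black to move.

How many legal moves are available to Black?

Black to move; king on a1.
In check: yes, from the white bishop on c3.
Legal moves: Kxa2.
Count: 1.

1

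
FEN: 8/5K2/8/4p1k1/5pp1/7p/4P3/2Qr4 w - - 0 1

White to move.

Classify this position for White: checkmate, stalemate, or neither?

White to move; white king on f7.
In check: no.
Legal moves for White include: Kg8, Kf8, Ke8, Kg7, Ke7, Ke6, Qc8, Qc7, Qc6, Qc5, Qxf4+, Qc4, Qe3, Qc3, Qa3, Qd2, Qc2, Qb2, ... (list truncated; more exist).
White has legal moves and is not in check → neither.

neither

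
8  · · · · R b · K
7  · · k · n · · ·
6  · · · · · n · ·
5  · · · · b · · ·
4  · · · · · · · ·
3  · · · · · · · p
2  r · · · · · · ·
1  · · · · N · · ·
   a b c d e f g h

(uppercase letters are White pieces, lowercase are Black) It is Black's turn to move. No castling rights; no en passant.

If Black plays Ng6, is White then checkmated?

After Ng6: white king on h8; in check: yes, from the black knight on g6.
King squares — g7: attacked by Bf8; h7: attacked by Nf6; g8: attacked by Nf6.
White has no legal moves → checkmate.

yes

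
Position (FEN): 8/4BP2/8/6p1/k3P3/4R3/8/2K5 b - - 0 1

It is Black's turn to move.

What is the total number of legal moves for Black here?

3

Black to move; king on a4.
In check: no.
Legal moves: Kb5, Ka5, g4.
Count: 3.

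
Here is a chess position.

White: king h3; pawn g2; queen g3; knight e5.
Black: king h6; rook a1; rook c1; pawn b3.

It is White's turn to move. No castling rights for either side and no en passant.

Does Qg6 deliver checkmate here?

After Qg6: black king on h6; in check: yes, from the white queen on g6.
King squares — g5: attacked by Qg6; h5: attacked by Qg6; g6: attacked by Ne5; g7: attacked by Qg6; h7: attacked by Qg6.
Black has no legal moves → checkmate.

yes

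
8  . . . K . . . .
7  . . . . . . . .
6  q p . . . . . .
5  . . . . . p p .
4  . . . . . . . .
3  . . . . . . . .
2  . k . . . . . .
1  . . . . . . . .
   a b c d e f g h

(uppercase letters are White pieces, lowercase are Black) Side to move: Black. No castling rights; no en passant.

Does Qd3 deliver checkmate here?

no

After Qd3: white king on d8; in check: yes, from the black queen on d3.
White has 4 legal replies: Ke8, Kc8, Ke7, Kc7.
In check but a legal move exists → not checkmate.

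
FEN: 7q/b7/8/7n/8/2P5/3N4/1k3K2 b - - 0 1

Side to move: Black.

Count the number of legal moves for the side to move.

Black to move; king on b1.
In check: yes, from the white knight on d2.
Legal moves: Kc2, Kb2, Ka2, Kc1, Ka1.
Count: 5.

5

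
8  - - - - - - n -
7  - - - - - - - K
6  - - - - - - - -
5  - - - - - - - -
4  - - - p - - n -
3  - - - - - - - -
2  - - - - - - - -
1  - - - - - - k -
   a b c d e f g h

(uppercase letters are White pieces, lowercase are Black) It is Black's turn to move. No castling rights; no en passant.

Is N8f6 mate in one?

After N8f6: white king on h7; in check: yes, from the black knight on f6.
White has 3 legal replies: Kh8, Kg7, Kg6.
In check but a legal move exists → not checkmate.

no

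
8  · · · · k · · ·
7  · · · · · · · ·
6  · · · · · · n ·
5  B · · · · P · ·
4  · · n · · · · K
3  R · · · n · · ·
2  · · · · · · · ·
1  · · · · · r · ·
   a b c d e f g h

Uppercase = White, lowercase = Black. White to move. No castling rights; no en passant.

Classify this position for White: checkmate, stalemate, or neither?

neither

White to move; white king on h4.
In check: yes, from the black knight on g6.
Legal moves for White: Kh5, Kg5, Kh3, Kg3, fxg6.
White is in check but has 5 legal moves → neither.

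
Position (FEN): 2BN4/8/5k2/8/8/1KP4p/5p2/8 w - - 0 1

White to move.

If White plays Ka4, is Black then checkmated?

After Ka4: black king on f6; in check: no.
Black is not in check, so this cannot be checkmate.

no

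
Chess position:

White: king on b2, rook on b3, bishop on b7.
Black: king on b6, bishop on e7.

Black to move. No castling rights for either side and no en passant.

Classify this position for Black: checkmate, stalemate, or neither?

neither

Black to move; black king on b6.
In check: yes, from the white rook on b3.
King squares — a5: available; b5: attacked by Rb3; c5: available; a6: attacked by Bb7; c6: attacked by Bb7; a7: available; b7: attacked by Rb3; c7: available.
Legal moves for Black: Kc7, Ka7, Kc5, Ka5, Bb4.
Black is in check but has 5 legal moves → neither.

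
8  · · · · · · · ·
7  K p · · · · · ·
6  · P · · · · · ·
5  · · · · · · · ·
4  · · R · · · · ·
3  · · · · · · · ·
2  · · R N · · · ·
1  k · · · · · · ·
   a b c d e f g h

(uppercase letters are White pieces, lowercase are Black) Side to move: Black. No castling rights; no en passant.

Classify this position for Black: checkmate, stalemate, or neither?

Black to move; black king on a1.
In check: no.
King squares — b1: attacked by Nd2; a2: attacked by Rc2; b2: attacked by Rc2.
Legal moves for Black: none.
Not in check and no legal moves → stalemate.

stalemate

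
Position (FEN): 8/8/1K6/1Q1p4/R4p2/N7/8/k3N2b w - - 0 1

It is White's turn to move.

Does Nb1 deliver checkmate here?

yes

After Nb1: black king on a1; in check: yes, from the white rook on a4.
King squares — b1: attacked by Qb5; a2: attacked by Ra4; b2: attacked by Qb5.
Black has no legal moves → checkmate.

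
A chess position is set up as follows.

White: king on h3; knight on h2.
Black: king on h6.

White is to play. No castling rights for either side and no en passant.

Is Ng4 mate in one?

After Ng4: black king on h6; in check: yes, from the white knight on g4.
Black has 5 legal replies: Kh7, Kg7, Kg6, Kh5, Kg5.
In check but a legal move exists → not checkmate.

no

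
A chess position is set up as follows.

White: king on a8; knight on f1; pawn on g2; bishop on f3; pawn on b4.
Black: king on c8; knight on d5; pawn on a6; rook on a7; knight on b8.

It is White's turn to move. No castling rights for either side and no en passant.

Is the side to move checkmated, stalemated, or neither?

neither

White to move; white king on a8.
In check: yes, from the black rook on a7.
King squares — a7: available; b7: attacked by Ra7; b8: attacked by Kc8.
Legal moves for White: Kxa7.
White is in check but has 1 legal move → neither.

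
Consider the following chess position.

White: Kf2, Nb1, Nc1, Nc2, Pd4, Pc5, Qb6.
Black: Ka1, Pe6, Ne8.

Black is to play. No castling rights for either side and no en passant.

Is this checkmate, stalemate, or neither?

checkmate

Black to move; black king on a1.
In check: yes, from the white knight on c2.
King squares — b1: attacked by Qb6; a2: attacked by Nc1; b2: attacked by Qb6.
Legal moves for Black: none.
In check with no legal moves → checkmate.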